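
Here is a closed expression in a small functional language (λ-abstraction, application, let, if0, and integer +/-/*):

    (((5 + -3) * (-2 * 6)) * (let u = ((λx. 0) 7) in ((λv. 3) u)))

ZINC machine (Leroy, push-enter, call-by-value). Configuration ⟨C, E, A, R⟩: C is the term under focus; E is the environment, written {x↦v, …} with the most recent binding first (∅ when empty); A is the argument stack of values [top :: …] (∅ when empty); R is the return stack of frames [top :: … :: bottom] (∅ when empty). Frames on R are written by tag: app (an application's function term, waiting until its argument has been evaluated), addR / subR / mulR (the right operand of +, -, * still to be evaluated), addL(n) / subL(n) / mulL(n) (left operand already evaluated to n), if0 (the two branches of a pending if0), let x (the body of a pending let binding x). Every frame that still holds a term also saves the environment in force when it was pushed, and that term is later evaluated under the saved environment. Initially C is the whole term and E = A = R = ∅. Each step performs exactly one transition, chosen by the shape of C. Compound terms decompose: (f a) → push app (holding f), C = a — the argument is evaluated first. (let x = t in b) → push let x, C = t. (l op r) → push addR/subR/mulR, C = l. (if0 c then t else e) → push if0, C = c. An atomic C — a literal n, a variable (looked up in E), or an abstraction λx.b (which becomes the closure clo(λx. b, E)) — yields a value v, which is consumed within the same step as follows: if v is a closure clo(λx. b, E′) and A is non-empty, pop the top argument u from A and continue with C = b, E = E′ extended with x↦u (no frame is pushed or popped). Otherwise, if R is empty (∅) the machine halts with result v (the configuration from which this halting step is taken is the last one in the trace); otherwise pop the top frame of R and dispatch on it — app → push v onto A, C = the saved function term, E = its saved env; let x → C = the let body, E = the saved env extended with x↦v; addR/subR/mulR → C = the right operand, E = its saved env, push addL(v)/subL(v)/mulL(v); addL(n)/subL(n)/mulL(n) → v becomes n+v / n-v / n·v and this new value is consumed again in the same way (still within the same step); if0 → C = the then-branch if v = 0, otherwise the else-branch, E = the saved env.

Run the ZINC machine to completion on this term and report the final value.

step 0: [C=(((5 + -3) * (-2 * 6)) * (let u = ((λx. 0) 7) in ((λv. 3) u))) | E=∅ | A=∅ | R=∅]
step 1: [C=((5 + -3) * (-2 * 6)) | E=∅ | A=∅ | R=[mulR]]
step 2: [C=(5 + -3) | E=∅ | A=∅ | R=[mulR :: mulR]]
step 3: [C=5 | E=∅ | A=∅ | R=[addR :: mulR :: mulR]]
step 4: [C=-3 | E=∅ | A=∅ | R=[addL(5) :: mulR :: mulR]]
step 5: [C=(-2 * 6) | E=∅ | A=∅ | R=[mulL(2) :: mulR]]
step 6: [C=-2 | E=∅ | A=∅ | R=[mulR :: mulL(2) :: mulR]]
step 7: [C=6 | E=∅ | A=∅ | R=[mulL(-2) :: mulL(2) :: mulR]]
step 8: [C=(let u = ((λx. 0) 7) in ((λv. 3) u)) | E=∅ | A=∅ | R=[mulL(-24)]]
step 9: [C=((λx. 0) 7) | E=∅ | A=∅ | R=[let u :: mulL(-24)]]
step 10: [C=7 | E=∅ | A=∅ | R=[app :: let u :: mulL(-24)]]
step 11: [C=(λx. 0) | E=∅ | A=[7] | R=[let u :: mulL(-24)]]
step 12: [C=0 | E={x↦7} | A=∅ | R=[let u :: mulL(-24)]]
step 13: [C=((λv. 3) u) | E={u↦0} | A=∅ | R=[mulL(-24)]]
step 14: [C=u | E={u↦0} | A=∅ | R=[app :: mulL(-24)]]
step 15: [C=(λv. 3) | E={u↦0} | A=[0] | R=[mulL(-24)]]
step 16: [C=3 | E={v↦0, u↦0} | A=∅ | R=[mulL(-24)]]
→ final value -72

Answer: -72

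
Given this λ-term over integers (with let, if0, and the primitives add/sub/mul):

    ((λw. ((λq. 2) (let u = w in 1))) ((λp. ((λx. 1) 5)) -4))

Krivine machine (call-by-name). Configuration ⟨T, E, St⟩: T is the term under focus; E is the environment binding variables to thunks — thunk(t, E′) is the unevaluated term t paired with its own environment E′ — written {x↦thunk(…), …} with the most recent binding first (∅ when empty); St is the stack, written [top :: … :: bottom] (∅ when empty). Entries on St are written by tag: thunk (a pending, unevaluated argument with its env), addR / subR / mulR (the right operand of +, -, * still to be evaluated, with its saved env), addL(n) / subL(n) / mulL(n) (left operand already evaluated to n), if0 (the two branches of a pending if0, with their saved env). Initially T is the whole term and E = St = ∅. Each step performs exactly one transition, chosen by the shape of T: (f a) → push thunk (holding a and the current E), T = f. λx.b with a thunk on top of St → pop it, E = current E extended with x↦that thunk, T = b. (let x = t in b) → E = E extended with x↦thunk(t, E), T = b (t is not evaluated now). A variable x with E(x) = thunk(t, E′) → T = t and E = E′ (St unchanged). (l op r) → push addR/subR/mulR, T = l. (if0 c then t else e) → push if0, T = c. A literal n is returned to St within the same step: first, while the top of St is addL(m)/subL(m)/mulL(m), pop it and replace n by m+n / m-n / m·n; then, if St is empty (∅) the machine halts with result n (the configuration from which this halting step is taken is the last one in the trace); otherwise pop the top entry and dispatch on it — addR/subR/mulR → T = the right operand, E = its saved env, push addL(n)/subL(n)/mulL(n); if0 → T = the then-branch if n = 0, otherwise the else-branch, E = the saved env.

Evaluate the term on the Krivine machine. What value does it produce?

Answer: 2

Execution trace:
t=0: ⟨T=((λw. ((λq. 2) (let u = w in 1))) ((λp. ((λx. 1) 5)) -4)); E=∅; St=∅⟩
t=1: ⟨T=(λw. ((λq. 2) (let u = w in 1))); E=∅; St=[thunk]⟩
t=2: ⟨T=((λq. 2) (let u = w in 1)); E={w↦thunk(((λp. ((λx. 1) 5)) -4), ∅)}; St=∅⟩
t=3: ⟨T=(λq. 2); E={w↦thunk(((λp. ((λx. 1) 5)) -4), ∅)}; St=[thunk]⟩
t=4: ⟨T=2; E={q↦thunk((let u = w in 1), {w↦thunk(((λp. ((λx. 1) 5)) -4), ∅)}), w↦thunk(((λp. ((λx. 1) 5)) -4), ∅)}; St=∅⟩
→ final value 2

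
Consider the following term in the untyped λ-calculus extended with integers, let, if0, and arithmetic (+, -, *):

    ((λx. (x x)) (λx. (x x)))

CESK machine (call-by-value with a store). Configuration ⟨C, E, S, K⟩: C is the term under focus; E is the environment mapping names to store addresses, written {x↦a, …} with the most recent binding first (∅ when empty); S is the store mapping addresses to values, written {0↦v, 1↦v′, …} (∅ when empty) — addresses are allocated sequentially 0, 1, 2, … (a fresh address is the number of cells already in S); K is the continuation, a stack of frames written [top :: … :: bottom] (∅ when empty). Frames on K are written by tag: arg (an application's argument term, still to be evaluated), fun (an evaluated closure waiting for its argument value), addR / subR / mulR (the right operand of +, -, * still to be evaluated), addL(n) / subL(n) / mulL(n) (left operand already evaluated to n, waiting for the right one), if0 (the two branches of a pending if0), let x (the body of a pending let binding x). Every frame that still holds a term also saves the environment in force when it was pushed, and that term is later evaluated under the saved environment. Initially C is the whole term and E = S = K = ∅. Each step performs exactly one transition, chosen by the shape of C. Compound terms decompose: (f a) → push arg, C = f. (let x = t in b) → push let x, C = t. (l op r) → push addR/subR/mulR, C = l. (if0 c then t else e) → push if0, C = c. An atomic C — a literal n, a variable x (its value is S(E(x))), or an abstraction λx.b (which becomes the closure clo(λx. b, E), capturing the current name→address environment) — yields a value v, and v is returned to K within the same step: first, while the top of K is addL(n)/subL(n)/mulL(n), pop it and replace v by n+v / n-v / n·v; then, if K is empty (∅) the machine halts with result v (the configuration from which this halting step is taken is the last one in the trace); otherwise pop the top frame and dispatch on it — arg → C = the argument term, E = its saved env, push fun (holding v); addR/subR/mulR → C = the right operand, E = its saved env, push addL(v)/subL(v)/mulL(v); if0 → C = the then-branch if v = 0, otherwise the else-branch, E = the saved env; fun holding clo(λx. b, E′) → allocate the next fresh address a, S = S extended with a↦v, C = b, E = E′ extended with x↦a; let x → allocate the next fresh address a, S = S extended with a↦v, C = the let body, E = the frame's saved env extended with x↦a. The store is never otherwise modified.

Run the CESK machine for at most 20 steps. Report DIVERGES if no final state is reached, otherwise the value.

step 0: ⟨C=((λx. (x x)) (λx. (x x))); E=∅; S=∅; K=∅⟩
step 1: ⟨C=(λx. (x x)); E=∅; S=∅; K=[arg]⟩
step 2: ⟨C=(λx. (x x)); E=∅; S=∅; K=[fun]⟩
step 3: ⟨C=(x x); E={x↦0}; S={0↦clo(λx. (x x), ∅)}; K=∅⟩
step 4: ⟨C=x; E={x↦0}; S={0↦clo(λx. (x x), ∅)}; K=[arg]⟩
step 5: ⟨C=x; E={x↦0}; S={0↦clo(λx. (x x), ∅)}; K=[fun]⟩
step 6: ⟨C=(x x); E={x↦1}; S={0↦clo(λx. (x x), ∅), 1↦clo(λx. (x x), ∅)}; K=∅⟩
step 7: ⟨C=x; E={x↦1}; S={0↦clo(λx. (x x), ∅), 1↦clo(λx. (x x), ∅)}; K=[arg]⟩
step 8: ⟨C=x; E={x↦1}; S={0↦clo(λx. (x x), ∅), 1↦clo(λx. (x x), ∅)}; K=[fun]⟩
step 9: ⟨C=(x x); E={x↦2}; S={0↦clo(λx. (x x), ∅), 1↦clo(λx. (x x), ∅), 2↦clo(λx. (x x), ∅)}; K=∅⟩
step 10: ⟨C=x; E={x↦2}; S={0↦clo(λx. (x x), ∅), 1↦clo(λx. (x x), ∅), 2↦clo(λx. (x x), ∅)}; K=[arg]⟩
step 11: ⟨C=x; E={x↦2}; S={0↦clo(λx. (x x), ∅), 1↦clo(λx. (x x), ∅), 2↦clo(λx. (x x), ∅)}; K=[fun]⟩
step 12: ⟨C=(x x); E={x↦3}; S={0↦clo(λx. (x x), ∅), 1↦clo(λx. (x x), ∅), 2↦clo(λx. (x x), ∅), 3↦clo(λx. (x x), ∅)}; K=∅⟩
step 13: ⟨C=x; E={x↦3}; S={0↦clo(λx. (x x), ∅), 1↦clo(λx. (x x), ∅), 2↦clo(λx. (x x), ∅), 3↦clo(λx. (x x), ∅)}; K=[arg]⟩
step 14: ⟨C=x; E={x↦3}; S={0↦clo(λx. (x x), ∅), 1↦clo(λx. (x x), ∅), 2↦clo(λx. (x x), ∅), 3↦clo(λx. (x x), ∅)}; K=[fun]⟩
step 15: ⟨C=(x x); E={x↦4}; S={0↦clo(λx. (x x), ∅), 1↦clo(λx. (x x), ∅), 2↦clo(λx. (x x), ∅), 3↦clo(λx. (x x), ∅), 4↦clo(λx. (x x), ∅)}; K=∅⟩
step 16: ⟨C=x; E={x↦4}; S={0↦clo(λx. (x x), ∅), 1↦clo(λx. (x x), ∅), 2↦clo(λx. (x x), ∅), 3↦clo(λx. (x x), ∅), 4↦clo(λx. (x x), ∅)}; K=[arg]⟩
step 17: ⟨C=x; E={x↦4}; S={0↦clo(λx. (x x), ∅), 1↦clo(λx. (x x), ∅), 2↦clo(λx. (x x), ∅), 3↦clo(λx. (x x), ∅), 4↦clo(λx. (x x), ∅)}; K=[fun]⟩
step 18: ⟨C=(x x); E={x↦5}; S={0↦clo(λx. (x x), ∅), 1↦clo(λx. (x x), ∅), 2↦clo(λx. (x x), ∅), 3↦clo(λx. (x x), ∅), 4↦clo(λx. (x x), ∅), 5↦clo(λx. (x x), ∅)}; K=∅⟩
step 19: ⟨C=x; E={x↦5}; S={0↦clo(λx. (x x), ∅), 1↦clo(λx. (x x), ∅), 2↦clo(λx. (x x), ∅), 3↦clo(λx. (x x), ∅), 4↦clo(λx. (x x), ∅), 5↦clo(λx. (x x), ∅)}; K=[arg]⟩
step 20: ⟨C=x; E={x↦5}; S={0↦clo(λx. (x x), ∅), 1↦clo(λx. (x x), ∅), 2↦clo(λx. (x x), ∅), 3↦clo(λx. (x x), ∅), 4↦clo(λx. (x x), ∅), 5↦clo(λx. (x x), ∅)}; K=[fun]⟩
→ 20 transitions taken and the configuration is still not final: no result within 20 steps

Answer: DIVERGES (no final state within 20 steps)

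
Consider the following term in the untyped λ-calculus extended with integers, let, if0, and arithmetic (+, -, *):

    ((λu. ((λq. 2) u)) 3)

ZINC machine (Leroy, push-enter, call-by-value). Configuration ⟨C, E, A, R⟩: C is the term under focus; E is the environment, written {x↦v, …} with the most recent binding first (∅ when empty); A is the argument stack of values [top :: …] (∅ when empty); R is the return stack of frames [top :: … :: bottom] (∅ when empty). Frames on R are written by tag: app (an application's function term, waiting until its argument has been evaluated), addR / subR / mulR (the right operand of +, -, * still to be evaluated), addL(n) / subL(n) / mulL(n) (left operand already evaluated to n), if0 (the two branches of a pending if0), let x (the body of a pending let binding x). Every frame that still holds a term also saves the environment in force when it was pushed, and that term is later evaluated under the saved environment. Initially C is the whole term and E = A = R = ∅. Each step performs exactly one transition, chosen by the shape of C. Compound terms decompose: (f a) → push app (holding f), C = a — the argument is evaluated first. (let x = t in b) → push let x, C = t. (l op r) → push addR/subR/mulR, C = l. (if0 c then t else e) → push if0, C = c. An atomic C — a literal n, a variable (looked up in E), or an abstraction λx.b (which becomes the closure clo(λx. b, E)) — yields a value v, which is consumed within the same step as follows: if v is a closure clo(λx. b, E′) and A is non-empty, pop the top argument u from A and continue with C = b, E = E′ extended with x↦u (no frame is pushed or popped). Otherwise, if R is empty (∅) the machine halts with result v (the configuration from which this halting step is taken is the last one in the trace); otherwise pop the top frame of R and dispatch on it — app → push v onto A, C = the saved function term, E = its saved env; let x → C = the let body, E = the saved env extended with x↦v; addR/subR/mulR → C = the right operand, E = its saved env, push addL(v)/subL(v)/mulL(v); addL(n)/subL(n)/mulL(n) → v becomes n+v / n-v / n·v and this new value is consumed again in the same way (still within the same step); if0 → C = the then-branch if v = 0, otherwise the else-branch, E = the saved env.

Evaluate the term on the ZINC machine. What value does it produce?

t=0: <C=((λu. ((λq. 2) u)) 3), E=∅, A=∅, R=∅>
t=1: <C=3, E=∅, A=∅, R=[app]>
t=2: <C=(λu. ((λq. 2) u)), E=∅, A=[3], R=∅>
t=3: <C=((λq. 2) u), E={u↦3}, A=∅, R=∅>
t=4: <C=u, E={u↦3}, A=∅, R=[app]>
t=5: <C=(λq. 2), E={u↦3}, A=[3], R=∅>
t=6: <C=2, E={q↦3, u↦3}, A=∅, R=∅>
→ final value 2

Answer: 2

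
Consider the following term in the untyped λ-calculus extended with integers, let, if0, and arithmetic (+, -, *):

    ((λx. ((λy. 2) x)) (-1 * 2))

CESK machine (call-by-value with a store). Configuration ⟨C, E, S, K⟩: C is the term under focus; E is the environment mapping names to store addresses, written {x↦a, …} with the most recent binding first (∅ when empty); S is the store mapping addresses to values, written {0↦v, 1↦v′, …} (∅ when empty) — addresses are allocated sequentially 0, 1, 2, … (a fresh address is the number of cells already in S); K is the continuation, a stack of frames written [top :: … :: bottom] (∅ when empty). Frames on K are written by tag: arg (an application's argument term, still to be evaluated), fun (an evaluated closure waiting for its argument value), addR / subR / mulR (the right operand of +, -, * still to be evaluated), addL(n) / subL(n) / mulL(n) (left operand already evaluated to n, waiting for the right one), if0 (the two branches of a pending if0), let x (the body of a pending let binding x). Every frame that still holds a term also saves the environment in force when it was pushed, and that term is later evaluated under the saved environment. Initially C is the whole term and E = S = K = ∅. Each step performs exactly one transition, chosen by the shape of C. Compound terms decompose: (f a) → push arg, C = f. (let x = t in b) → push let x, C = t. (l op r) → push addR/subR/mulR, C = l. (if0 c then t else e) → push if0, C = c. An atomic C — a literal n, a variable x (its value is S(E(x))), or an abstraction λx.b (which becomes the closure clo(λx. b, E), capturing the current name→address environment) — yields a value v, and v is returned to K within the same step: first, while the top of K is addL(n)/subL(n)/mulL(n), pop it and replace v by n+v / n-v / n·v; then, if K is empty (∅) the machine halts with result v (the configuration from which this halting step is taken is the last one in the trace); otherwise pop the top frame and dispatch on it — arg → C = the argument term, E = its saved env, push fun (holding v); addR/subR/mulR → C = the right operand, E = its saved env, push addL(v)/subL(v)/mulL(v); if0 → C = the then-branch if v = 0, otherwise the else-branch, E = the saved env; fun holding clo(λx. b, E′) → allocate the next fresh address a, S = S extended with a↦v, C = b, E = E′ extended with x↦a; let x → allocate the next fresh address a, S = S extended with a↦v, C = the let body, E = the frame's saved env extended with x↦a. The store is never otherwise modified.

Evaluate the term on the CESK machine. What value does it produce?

Answer: 2

Execution trace:
0. ⟨C=((λx. ((λy. 2) x)) (-1 * 2)); E=∅; S=∅; K=∅⟩
1. ⟨C=(λx. ((λy. 2) x)); E=∅; S=∅; K=[arg]⟩
2. ⟨C=(-1 * 2); E=∅; S=∅; K=[fun]⟩
3. ⟨C=-1; E=∅; S=∅; K=[mulR :: fun]⟩
4. ⟨C=2; E=∅; S=∅; K=[mulL(-1) :: fun]⟩
5. ⟨C=((λy. 2) x); E={x↦0}; S={0↦-2}; K=∅⟩
6. ⟨C=(λy. 2); E={x↦0}; S={0↦-2}; K=[arg]⟩
7. ⟨C=x; E={x↦0}; S={0↦-2}; K=[fun]⟩
8. ⟨C=2; E={y↦1, x↦0}; S={0↦-2, 1↦-2}; K=∅⟩
→ final value 2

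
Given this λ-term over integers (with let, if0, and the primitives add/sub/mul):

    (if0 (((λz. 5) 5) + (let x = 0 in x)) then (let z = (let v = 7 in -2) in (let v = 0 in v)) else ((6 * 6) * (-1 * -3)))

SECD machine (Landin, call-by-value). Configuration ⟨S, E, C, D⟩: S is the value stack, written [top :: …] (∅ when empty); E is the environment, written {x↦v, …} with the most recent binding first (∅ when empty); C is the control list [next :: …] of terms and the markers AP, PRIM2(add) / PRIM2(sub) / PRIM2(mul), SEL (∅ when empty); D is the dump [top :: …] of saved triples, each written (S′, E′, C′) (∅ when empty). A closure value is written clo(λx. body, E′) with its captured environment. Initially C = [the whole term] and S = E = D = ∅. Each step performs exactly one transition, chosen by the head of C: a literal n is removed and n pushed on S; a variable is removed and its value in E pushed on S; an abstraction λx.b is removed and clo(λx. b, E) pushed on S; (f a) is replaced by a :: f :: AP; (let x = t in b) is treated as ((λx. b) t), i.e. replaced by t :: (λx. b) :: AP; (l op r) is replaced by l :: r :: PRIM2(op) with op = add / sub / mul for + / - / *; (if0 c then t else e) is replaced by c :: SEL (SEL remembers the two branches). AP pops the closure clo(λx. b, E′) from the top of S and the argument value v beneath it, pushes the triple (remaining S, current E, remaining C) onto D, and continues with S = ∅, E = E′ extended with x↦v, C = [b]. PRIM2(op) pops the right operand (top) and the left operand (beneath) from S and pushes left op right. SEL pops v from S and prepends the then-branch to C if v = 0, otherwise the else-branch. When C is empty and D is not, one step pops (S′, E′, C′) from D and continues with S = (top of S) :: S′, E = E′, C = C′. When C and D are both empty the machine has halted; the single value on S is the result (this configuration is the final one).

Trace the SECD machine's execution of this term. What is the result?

t=0: ⟨S=∅; E=∅; C=[(if0 (((λz. 5) 5) + (let x = 0 in x)) then (let z = (let v = 7 in -2) in (let v = 0 in v)) else ((6 * 6) * (-1 * -3)))]; D=∅⟩
t=1: ⟨S=∅; E=∅; C=[(((λz. 5) 5) + (let x = 0 in x)) :: SEL]; D=∅⟩
t=2: ⟨S=∅; E=∅; C=[((λz. 5) 5) :: (let x = 0 in x) :: PRIM2(add) :: SEL]; D=∅⟩
t=3: ⟨S=∅; E=∅; C=[5 :: (λz. 5) :: AP :: (let x = 0 in x) :: PRIM2(add) :: SEL]; D=∅⟩
t=4: ⟨S=[5]; E=∅; C=[(λz. 5) :: AP :: (let x = 0 in x) :: PRIM2(add) :: SEL]; D=∅⟩
t=5: ⟨S=[clo(λz. 5, ∅) :: 5]; E=∅; C=[AP :: (let x = 0 in x) :: PRIM2(add) :: SEL]; D=∅⟩
t=6: ⟨S=∅; E={z↦5}; C=[5]; D=[(∅, ∅, [(let x = 0 in x) :: PRIM2(add) :: SEL])]⟩
t=7: ⟨S=[5]; E={z↦5}; C=∅; D=[(∅, ∅, [(let x = 0 in x) :: PRIM2(add) :: SEL])]⟩
t=8: ⟨S=[5]; E=∅; C=[(let x = 0 in x) :: PRIM2(add) :: SEL]; D=∅⟩
t=9: ⟨S=[5]; E=∅; C=[0 :: (λx. x) :: AP :: PRIM2(add) :: SEL]; D=∅⟩
t=10: ⟨S=[0 :: 5]; E=∅; C=[(λx. x) :: AP :: PRIM2(add) :: SEL]; D=∅⟩
t=11: ⟨S=[clo(λx. x, ∅) :: 0 :: 5]; E=∅; C=[AP :: PRIM2(add) :: SEL]; D=∅⟩
t=12: ⟨S=∅; E={x↦0}; C=[x]; D=[([5], ∅, [PRIM2(add) :: SEL])]⟩
t=13: ⟨S=[0]; E={x↦0}; C=∅; D=[([5], ∅, [PRIM2(add) :: SEL])]⟩
t=14: ⟨S=[0 :: 5]; E=∅; C=[PRIM2(add) :: SEL]; D=∅⟩
t=15: ⟨S=[5]; E=∅; C=[SEL]; D=∅⟩
t=16: ⟨S=∅; E=∅; C=[((6 * 6) * (-1 * -3))]; D=∅⟩
t=17: ⟨S=∅; E=∅; C=[(6 * 6) :: (-1 * -3) :: PRIM2(mul)]; D=∅⟩
t=18: ⟨S=∅; E=∅; C=[6 :: 6 :: PRIM2(mul) :: (-1 * -3) :: PRIM2(mul)]; D=∅⟩
t=19: ⟨S=[6]; E=∅; C=[6 :: PRIM2(mul) :: (-1 * -3) :: PRIM2(mul)]; D=∅⟩
t=20: ⟨S=[6 :: 6]; E=∅; C=[PRIM2(mul) :: (-1 * -3) :: PRIM2(mul)]; D=∅⟩
t=21: ⟨S=[36]; E=∅; C=[(-1 * -3) :: PRIM2(mul)]; D=∅⟩
t=22: ⟨S=[36]; E=∅; C=[-1 :: -3 :: PRIM2(mul) :: PRIM2(mul)]; D=∅⟩
t=23: ⟨S=[-1 :: 36]; E=∅; C=[-3 :: PRIM2(mul) :: PRIM2(mul)]; D=∅⟩
t=24: ⟨S=[-3 :: -1 :: 36]; E=∅; C=[PRIM2(mul) :: PRIM2(mul)]; D=∅⟩
t=25: ⟨S=[3 :: 36]; E=∅; C=[PRIM2(mul)]; D=∅⟩
t=26: ⟨S=[108]; E=∅; C=∅; D=∅⟩
→ final value 108

Answer: 108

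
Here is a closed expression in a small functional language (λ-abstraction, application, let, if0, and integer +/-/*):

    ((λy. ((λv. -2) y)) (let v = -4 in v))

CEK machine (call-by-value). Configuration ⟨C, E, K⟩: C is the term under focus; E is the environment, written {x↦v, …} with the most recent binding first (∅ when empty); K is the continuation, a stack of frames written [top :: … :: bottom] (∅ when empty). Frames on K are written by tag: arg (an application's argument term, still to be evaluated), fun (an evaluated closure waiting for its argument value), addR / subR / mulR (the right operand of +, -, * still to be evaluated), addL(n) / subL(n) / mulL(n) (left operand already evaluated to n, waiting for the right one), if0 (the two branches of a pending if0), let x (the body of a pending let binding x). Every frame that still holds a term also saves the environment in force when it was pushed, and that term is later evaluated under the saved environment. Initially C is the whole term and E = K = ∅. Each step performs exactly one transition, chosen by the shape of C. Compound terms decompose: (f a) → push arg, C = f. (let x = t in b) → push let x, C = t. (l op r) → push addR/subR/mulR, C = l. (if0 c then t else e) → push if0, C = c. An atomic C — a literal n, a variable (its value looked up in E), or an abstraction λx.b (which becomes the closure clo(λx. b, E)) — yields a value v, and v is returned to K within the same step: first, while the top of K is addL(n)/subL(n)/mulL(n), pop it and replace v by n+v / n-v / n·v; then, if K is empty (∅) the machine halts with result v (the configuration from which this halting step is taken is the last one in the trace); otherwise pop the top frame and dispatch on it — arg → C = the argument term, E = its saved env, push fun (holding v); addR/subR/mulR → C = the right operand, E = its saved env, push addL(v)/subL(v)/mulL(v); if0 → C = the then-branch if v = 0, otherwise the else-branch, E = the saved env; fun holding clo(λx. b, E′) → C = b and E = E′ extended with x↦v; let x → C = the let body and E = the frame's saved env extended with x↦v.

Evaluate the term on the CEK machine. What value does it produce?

t=0: [C=((λy. ((λv. -2) y)) (let v = -4 in v)) | E=∅ | K=∅]
t=1: [C=(λy. ((λv. -2) y)) | E=∅ | K=[arg]]
t=2: [C=(let v = -4 in v) | E=∅ | K=[fun]]
t=3: [C=-4 | E=∅ | K=[let v :: fun]]
t=4: [C=v | E={v↦-4} | K=[fun]]
t=5: [C=((λv. -2) y) | E={y↦-4} | K=∅]
t=6: [C=(λv. -2) | E={y↦-4} | K=[arg]]
t=7: [C=y | E={y↦-4} | K=[fun]]
t=8: [C=-2 | E={v↦-4, y↦-4} | K=∅]
→ final value -2

Answer: -2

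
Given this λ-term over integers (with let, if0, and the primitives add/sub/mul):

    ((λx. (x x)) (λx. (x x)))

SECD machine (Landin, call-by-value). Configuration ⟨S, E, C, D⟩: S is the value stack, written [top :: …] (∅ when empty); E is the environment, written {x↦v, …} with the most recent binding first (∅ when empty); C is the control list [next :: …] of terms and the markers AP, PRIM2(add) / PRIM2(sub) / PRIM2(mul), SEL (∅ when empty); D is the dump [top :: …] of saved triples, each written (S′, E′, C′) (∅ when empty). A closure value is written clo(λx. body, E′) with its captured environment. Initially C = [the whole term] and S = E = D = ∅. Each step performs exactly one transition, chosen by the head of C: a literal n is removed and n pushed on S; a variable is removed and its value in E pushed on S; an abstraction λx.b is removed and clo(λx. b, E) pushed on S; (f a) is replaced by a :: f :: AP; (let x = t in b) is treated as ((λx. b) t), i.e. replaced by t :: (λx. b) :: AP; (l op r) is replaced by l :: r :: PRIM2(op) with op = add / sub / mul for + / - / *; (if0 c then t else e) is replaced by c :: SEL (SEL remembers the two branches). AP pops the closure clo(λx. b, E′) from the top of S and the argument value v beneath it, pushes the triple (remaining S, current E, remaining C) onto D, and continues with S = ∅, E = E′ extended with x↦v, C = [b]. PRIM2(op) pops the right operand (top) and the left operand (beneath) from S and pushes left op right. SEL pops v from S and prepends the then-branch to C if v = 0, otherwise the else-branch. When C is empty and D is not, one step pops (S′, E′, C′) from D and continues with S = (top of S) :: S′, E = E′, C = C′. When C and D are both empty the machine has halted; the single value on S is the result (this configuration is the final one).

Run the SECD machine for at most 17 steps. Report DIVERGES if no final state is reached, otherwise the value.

Answer: DIVERGES (no final state within 17 steps)

Machine steps:
0. ⟨S=∅; E=∅; C=[((λx. (x x)) (λx. (x x)))]; D=∅⟩
1. ⟨S=∅; E=∅; C=[(λx. (x x)) :: (λx. (x x)) :: AP]; D=∅⟩
2. ⟨S=[clo(λx. (x x), ∅)]; E=∅; C=[(λx. (x x)) :: AP]; D=∅⟩
3. ⟨S=[clo(λx. (x x), ∅) :: clo(λx. (x x), ∅)]; E=∅; C=[AP]; D=∅⟩
4. ⟨S=∅; E={x↦clo(λx. (x x), ∅)}; C=[(x x)]; D=[(∅, ∅, ∅)]⟩
5. ⟨S=∅; E={x↦clo(λx. (x x), ∅)}; C=[x :: x :: AP]; D=[(∅, ∅, ∅)]⟩
6. ⟨S=[clo(λx. (x x), ∅)]; E={x↦clo(λx. (x x), ∅)}; C=[x :: AP]; D=[(∅, ∅, ∅)]⟩
7. ⟨S=[clo(λx. (x x), ∅) :: clo(λx. (x x), ∅)]; E={x↦clo(λx. (x x), ∅)}; C=[AP]; D=[(∅, ∅, ∅)]⟩
8. ⟨S=∅; E={x↦clo(λx. (x x), ∅)}; C=[(x x)]; D=[(∅, {x↦clo(λx. (x x), ∅)}, ∅) :: (∅, ∅, ∅)]⟩
9. ⟨S=∅; E={x↦clo(λx. (x x), ∅)}; C=[x :: x :: AP]; D=[(∅, {x↦clo(λx. (x x), ∅)}, ∅) :: (∅, ∅, ∅)]⟩
10. ⟨S=[clo(λx. (x x), ∅)]; E={x↦clo(λx. (x x), ∅)}; C=[x :: AP]; D=[(∅, {x↦clo(λx. (x x), ∅)}, ∅) :: (∅, ∅, ∅)]⟩
11. ⟨S=[clo(λx. (x x), ∅) :: clo(λx. (x x), ∅)]; E={x↦clo(λx. (x x), ∅)}; C=[AP]; D=[(∅, {x↦clo(λx. (x x), ∅)}, ∅) :: (∅, ∅, ∅)]⟩
12. ⟨S=∅; E={x↦clo(λx. (x x), ∅)}; C=[(x x)]; D=[(∅, {x↦clo(λx. (x x), ∅)}, ∅) :: (∅, {x↦clo(λx. (x x), ∅)}, ∅) :: (∅, ∅, ∅)]⟩
13. ⟨S=∅; E={x↦clo(λx. (x x), ∅)}; C=[x :: x :: AP]; D=[(∅, {x↦clo(λx. (x x), ∅)}, ∅) :: (∅, {x↦clo(λx. (x x), ∅)}, ∅) :: (∅, ∅, ∅)]⟩
14. ⟨S=[clo(λx. (x x), ∅)]; E={x↦clo(λx. (x x), ∅)}; C=[x :: AP]; D=[(∅, {x↦clo(λx. (x x), ∅)}, ∅) :: (∅, {x↦clo(λx. (x x), ∅)}, ∅) :: (∅, ∅, ∅)]⟩
15. ⟨S=[clo(λx. (x x), ∅) :: clo(λx. (x x), ∅)]; E={x↦clo(λx. (x x), ∅)}; C=[AP]; D=[(∅, {x↦clo(λx. (x x), ∅)}, ∅) :: (∅, {x↦clo(λx. (x x), ∅)}, ∅) :: (∅, ∅, ∅)]⟩
16. ⟨S=∅; E={x↦clo(λx. (x x), ∅)}; C=[(x x)]; D=[(∅, {x↦clo(λx. (x x), ∅)}, ∅) :: (∅, {x↦clo(λx. (x x), ∅)}, ∅) :: (∅, {x↦clo(λx. (x x), ∅)}, ∅) :: (∅, ∅, ∅)]⟩
17. ⟨S=∅; E={x↦clo(λx. (x x), ∅)}; C=[x :: x :: AP]; D=[(∅, {x↦clo(λx. (x x), ∅)}, ∅) :: (∅, {x↦clo(λx. (x x), ∅)}, ∅) :: (∅, {x↦clo(λx. (x x), ∅)}, ∅) :: (∅, ∅, ∅)]⟩
→ 17 transitions taken and the configuration is still not final: no result within 17 steps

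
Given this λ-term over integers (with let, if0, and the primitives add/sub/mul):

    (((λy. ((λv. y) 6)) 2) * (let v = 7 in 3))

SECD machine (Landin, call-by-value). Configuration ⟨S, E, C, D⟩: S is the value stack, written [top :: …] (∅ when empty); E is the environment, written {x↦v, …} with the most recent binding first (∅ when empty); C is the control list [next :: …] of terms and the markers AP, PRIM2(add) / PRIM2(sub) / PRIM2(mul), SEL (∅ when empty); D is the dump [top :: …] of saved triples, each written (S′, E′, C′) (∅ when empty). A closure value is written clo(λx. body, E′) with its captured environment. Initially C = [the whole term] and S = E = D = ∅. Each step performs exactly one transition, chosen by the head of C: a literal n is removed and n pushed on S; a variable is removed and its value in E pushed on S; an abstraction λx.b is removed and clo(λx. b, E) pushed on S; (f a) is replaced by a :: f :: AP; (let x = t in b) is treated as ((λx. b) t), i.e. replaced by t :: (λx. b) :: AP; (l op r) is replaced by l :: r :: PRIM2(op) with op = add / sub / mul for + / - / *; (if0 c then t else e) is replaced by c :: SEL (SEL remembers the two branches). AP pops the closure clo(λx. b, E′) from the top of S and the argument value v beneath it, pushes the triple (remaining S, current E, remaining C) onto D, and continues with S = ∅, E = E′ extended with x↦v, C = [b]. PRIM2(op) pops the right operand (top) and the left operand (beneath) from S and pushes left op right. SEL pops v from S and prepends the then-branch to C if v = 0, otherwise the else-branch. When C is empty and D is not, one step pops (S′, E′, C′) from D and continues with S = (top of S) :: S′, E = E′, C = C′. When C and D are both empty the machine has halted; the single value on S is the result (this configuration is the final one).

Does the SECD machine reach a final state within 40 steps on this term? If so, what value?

Answer: 6

Machine steps:
0. ⟨S=∅; E=∅; C=[(((λy. ((λv. y) 6)) 2) * (let v = 7 in 3))]; D=∅⟩
1. ⟨S=∅; E=∅; C=[((λy. ((λv. y) 6)) 2) :: (let v = 7 in 3) :: PRIM2(mul)]; D=∅⟩
2. ⟨S=∅; E=∅; C=[2 :: (λy. ((λv. y) 6)) :: AP :: (let v = 7 in 3) :: PRIM2(mul)]; D=∅⟩
3. ⟨S=[2]; E=∅; C=[(λy. ((λv. y) 6)) :: AP :: (let v = 7 in 3) :: PRIM2(mul)]; D=∅⟩
4. ⟨S=[clo(λy. ((λv. y) 6), ∅) :: 2]; E=∅; C=[AP :: (let v = 7 in 3) :: PRIM2(mul)]; D=∅⟩
5. ⟨S=∅; E={y↦2}; C=[((λv. y) 6)]; D=[(∅, ∅, [(let v = 7 in 3) :: PRIM2(mul)])]⟩
6. ⟨S=∅; E={y↦2}; C=[6 :: (λv. y) :: AP]; D=[(∅, ∅, [(let v = 7 in 3) :: PRIM2(mul)])]⟩
7. ⟨S=[6]; E={y↦2}; C=[(λv. y) :: AP]; D=[(∅, ∅, [(let v = 7 in 3) :: PRIM2(mul)])]⟩
8. ⟨S=[clo(λv. y, {y↦2}) :: 6]; E={y↦2}; C=[AP]; D=[(∅, ∅, [(let v = 7 in 3) :: PRIM2(mul)])]⟩
9. ⟨S=∅; E={v↦6, y↦2}; C=[y]; D=[(∅, {y↦2}, ∅) :: (∅, ∅, [(let v = 7 in 3) :: PRIM2(mul)])]⟩
10. ⟨S=[2]; E={v↦6, y↦2}; C=∅; D=[(∅, {y↦2}, ∅) :: (∅, ∅, [(let v = 7 in 3) :: PRIM2(mul)])]⟩
11. ⟨S=[2]; E={y↦2}; C=∅; D=[(∅, ∅, [(let v = 7 in 3) :: PRIM2(mul)])]⟩
12. ⟨S=[2]; E=∅; C=[(let v = 7 in 3) :: PRIM2(mul)]; D=∅⟩
13. ⟨S=[2]; E=∅; C=[7 :: (λv. 3) :: AP :: PRIM2(mul)]; D=∅⟩
14. ⟨S=[7 :: 2]; E=∅; C=[(λv. 3) :: AP :: PRIM2(mul)]; D=∅⟩
15. ⟨S=[clo(λv. 3, ∅) :: 7 :: 2]; E=∅; C=[AP :: PRIM2(mul)]; D=∅⟩
16. ⟨S=∅; E={v↦7}; C=[3]; D=[([2], ∅, [PRIM2(mul)])]⟩
17. ⟨S=[3]; E={v↦7}; C=∅; D=[([2], ∅, [PRIM2(mul)])]⟩
18. ⟨S=[3 :: 2]; E=∅; C=[PRIM2(mul)]; D=∅⟩
19. ⟨S=[6]; E=∅; C=∅; D=∅⟩
→ final value 6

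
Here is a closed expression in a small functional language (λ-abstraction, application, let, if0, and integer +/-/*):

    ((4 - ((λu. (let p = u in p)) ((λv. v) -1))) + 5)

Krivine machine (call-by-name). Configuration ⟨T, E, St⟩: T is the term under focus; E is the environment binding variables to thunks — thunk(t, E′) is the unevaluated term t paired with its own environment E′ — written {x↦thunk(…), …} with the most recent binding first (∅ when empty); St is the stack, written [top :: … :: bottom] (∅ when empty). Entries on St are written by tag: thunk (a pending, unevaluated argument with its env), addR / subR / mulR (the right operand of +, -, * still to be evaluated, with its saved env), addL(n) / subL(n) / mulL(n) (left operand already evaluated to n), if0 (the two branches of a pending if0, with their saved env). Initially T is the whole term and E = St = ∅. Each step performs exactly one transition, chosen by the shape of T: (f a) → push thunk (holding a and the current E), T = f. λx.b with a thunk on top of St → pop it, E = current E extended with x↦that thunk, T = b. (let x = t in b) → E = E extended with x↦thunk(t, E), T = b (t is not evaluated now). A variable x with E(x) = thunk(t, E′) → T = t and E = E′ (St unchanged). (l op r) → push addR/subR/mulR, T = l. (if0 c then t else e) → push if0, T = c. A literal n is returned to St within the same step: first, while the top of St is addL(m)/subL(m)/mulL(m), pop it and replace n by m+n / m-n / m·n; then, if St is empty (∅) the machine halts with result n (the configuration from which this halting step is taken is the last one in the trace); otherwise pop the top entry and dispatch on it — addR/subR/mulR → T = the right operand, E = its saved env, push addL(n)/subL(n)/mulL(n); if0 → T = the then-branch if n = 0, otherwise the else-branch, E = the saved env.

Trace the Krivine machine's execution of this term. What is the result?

Answer: 10

Execution trace:
0. [T=((4 - ((λu. (let p = u in p)) ((λv. v) -1))) + 5) | E=∅ | St=∅]
1. [T=(4 - ((λu. (let p = u in p)) ((λv. v) -1))) | E=∅ | St=[addR]]
2. [T=4 | E=∅ | St=[subR :: addR]]
3. [T=((λu. (let p = u in p)) ((λv. v) -1)) | E=∅ | St=[subL(4) :: addR]]
4. [T=(λu. (let p = u in p)) | E=∅ | St=[thunk :: subL(4) :: addR]]
5. [T=(let p = u in p) | E={u↦thunk(((λv. v) -1), ∅)} | St=[subL(4) :: addR]]
6. [T=p | E={p↦thunk(u, {u↦thunk(((λv. v) -1), ∅)}), u↦thunk(((λv. v) -1), ∅)} | St=[subL(4) :: addR]]
7. [T=u | E={u↦thunk(((λv. v) -1), ∅)} | St=[subL(4) :: addR]]
8. [T=((λv. v) -1) | E=∅ | St=[subL(4) :: addR]]
9. [T=(λv. v) | E=∅ | St=[thunk :: subL(4) :: addR]]
10. [T=v | E={v↦thunk(-1, ∅)} | St=[subL(4) :: addR]]
11. [T=-1 | E=∅ | St=[subL(4) :: addR]]
12. [T=5 | E=∅ | St=[addL(5)]]
→ final value 10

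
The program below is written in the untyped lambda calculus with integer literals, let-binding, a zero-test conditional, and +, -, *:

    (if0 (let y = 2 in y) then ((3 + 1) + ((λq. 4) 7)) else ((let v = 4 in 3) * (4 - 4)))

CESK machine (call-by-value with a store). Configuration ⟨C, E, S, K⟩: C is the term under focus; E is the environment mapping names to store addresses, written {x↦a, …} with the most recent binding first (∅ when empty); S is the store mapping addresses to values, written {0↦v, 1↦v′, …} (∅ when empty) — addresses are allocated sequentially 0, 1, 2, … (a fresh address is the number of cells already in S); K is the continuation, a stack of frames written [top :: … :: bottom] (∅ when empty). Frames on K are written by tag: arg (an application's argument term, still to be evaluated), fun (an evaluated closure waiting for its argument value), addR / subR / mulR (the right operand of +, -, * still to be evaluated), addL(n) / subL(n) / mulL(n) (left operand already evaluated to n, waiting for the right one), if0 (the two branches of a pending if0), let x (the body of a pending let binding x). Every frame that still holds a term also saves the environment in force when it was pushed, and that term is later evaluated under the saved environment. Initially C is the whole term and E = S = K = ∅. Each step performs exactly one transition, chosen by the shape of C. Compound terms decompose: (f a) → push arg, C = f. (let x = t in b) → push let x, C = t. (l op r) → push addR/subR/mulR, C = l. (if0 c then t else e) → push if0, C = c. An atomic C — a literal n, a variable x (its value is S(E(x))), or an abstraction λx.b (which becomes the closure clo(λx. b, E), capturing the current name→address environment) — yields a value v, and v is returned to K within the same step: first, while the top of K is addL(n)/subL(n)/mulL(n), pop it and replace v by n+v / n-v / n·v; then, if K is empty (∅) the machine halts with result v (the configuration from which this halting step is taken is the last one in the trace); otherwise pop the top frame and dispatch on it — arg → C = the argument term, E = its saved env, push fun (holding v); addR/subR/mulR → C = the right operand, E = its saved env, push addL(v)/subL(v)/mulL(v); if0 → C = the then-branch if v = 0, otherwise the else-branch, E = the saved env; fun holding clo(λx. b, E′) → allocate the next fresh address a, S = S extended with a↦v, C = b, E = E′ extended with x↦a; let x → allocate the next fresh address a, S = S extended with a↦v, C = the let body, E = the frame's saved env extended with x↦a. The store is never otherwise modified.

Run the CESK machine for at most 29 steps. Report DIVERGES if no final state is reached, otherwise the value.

Answer: 0

Derivation:
step 0: <C=(if0 (let y = 2 in y) then ((3 + 1) + ((λq. 4) 7)) else ((let v = 4 in 3) * (4 - 4))), E=∅, S=∅, K=∅>
step 1: <C=(let y = 2 in y), E=∅, S=∅, K=[if0]>
step 2: <C=2, E=∅, S=∅, K=[let y :: if0]>
step 3: <C=y, E={y↦0}, S={0↦2}, K=[if0]>
step 4: <C=((let v = 4 in 3) * (4 - 4)), E=∅, S={0↦2}, K=∅>
step 5: <C=(let v = 4 in 3), E=∅, S={0↦2}, K=[mulR]>
step 6: <C=4, E=∅, S={0↦2}, K=[let v :: mulR]>
step 7: <C=3, E={v↦1}, S={0↦2, 1↦4}, K=[mulR]>
step 8: <C=(4 - 4), E=∅, S={0↦2, 1↦4}, K=[mulL(3)]>
step 9: <C=4, E=∅, S={0↦2, 1↦4}, K=[subR :: mulL(3)]>
step 10: <C=4, E=∅, S={0↦2, 1↦4}, K=[subL(4) :: mulL(3)]>
→ final value 0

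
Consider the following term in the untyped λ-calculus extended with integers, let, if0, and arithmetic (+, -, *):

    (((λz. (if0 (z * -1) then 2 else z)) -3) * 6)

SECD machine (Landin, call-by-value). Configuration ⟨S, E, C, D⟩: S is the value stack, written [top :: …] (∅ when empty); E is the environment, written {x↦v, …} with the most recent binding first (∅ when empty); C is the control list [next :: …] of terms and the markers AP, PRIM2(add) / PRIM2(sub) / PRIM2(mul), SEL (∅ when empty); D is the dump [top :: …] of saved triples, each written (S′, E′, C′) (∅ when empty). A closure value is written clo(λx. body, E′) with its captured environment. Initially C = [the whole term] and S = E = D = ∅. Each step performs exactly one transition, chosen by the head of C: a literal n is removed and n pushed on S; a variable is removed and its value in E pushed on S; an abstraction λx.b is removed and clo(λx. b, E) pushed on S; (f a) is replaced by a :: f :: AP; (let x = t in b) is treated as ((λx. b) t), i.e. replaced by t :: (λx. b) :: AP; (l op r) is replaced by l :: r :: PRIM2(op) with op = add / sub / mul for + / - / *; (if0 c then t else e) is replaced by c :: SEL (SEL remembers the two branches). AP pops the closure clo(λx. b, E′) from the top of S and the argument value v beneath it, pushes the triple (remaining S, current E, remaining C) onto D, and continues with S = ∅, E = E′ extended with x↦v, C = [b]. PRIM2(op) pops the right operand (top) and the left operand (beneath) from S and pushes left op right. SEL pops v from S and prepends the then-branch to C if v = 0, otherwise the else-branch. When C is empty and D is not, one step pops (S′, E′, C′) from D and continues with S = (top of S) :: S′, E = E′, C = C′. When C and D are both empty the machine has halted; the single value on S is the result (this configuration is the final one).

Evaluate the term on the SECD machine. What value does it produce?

[0] ⟨S=∅; E=∅; C=[(((λz. (if0 (z * -1) then 2 else z)) -3) * 6)]; D=∅⟩
[1] ⟨S=∅; E=∅; C=[((λz. (if0 (z * -1) then 2 else z)) -3) :: 6 :: PRIM2(mul)]; D=∅⟩
[2] ⟨S=∅; E=∅; C=[-3 :: (λz. (if0 (z * -1) then 2 else z)) :: AP :: 6 :: PRIM2(mul)]; D=∅⟩
[3] ⟨S=[-3]; E=∅; C=[(λz. (if0 (z * -1) then 2 else z)) :: AP :: 6 :: PRIM2(mul)]; D=∅⟩
[4] ⟨S=[clo(λz. (if0 (z * -1) then 2 else z), ∅) :: -3]; E=∅; C=[AP :: 6 :: PRIM2(mul)]; D=∅⟩
[5] ⟨S=∅; E={z↦-3}; C=[(if0 (z * -1) then 2 else z)]; D=[(∅, ∅, [6 :: PRIM2(mul)])]⟩
[6] ⟨S=∅; E={z↦-3}; C=[(z * -1) :: SEL]; D=[(∅, ∅, [6 :: PRIM2(mul)])]⟩
[7] ⟨S=∅; E={z↦-3}; C=[z :: -1 :: PRIM2(mul) :: SEL]; D=[(∅, ∅, [6 :: PRIM2(mul)])]⟩
[8] ⟨S=[-3]; E={z↦-3}; C=[-1 :: PRIM2(mul) :: SEL]; D=[(∅, ∅, [6 :: PRIM2(mul)])]⟩
[9] ⟨S=[-1 :: -3]; E={z↦-3}; C=[PRIM2(mul) :: SEL]; D=[(∅, ∅, [6 :: PRIM2(mul)])]⟩
[10] ⟨S=[3]; E={z↦-3}; C=[SEL]; D=[(∅, ∅, [6 :: PRIM2(mul)])]⟩
[11] ⟨S=∅; E={z↦-3}; C=[z]; D=[(∅, ∅, [6 :: PRIM2(mul)])]⟩
[12] ⟨S=[-3]; E={z↦-3}; C=∅; D=[(∅, ∅, [6 :: PRIM2(mul)])]⟩
[13] ⟨S=[-3]; E=∅; C=[6 :: PRIM2(mul)]; D=∅⟩
[14] ⟨S=[6 :: -3]; E=∅; C=[PRIM2(mul)]; D=∅⟩
[15] ⟨S=[-18]; E=∅; C=∅; D=∅⟩
→ final value -18

Answer: -18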